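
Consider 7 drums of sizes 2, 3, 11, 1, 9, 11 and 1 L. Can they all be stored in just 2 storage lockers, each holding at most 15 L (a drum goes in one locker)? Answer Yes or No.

No

Total = 38 L; ⌈38/15⌉ = 3.
At least 3 storage lockers are required, but only 2 are allowed.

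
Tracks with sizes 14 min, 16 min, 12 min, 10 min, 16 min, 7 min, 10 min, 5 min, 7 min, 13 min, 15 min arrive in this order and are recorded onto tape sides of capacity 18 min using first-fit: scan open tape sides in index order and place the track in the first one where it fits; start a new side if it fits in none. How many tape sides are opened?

  14 → side 1 (new)  [load 14/18]
  16 → side 2 (new)  [load 16/18]
  12 → side 3 (new)  [load 12/18]
  10 → side 4 (new)  [load 10/18]
  16 → side 5 (new)  [load 16/18]
  7 → side 4  [load 17/18]
  10 → side 6 (new)  [load 10/18]
  5 → side 3  [load 17/18]
  7 → side 6  [load 17/18]
  13 → side 7 (new)  [load 13/18]
  15 → side 8 (new)  [load 15/18]
8 tape sides opened.

8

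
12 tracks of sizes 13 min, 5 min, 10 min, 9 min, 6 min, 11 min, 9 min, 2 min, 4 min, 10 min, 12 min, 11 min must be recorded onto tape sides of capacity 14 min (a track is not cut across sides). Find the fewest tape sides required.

Total = 13 + 12 + 11 + 11 + 10 + 10 + 9 + 9 + 6 + 5 + 4 + 2 = 102 min.
Lower bound: ⌈102/14⌉ = 8 tape sides.
A packing using 9 tape sides:
  side 1: 13 = 13
  side 2: 12 + 2 = 14
  side 3: 11 = 11
  side 4: 11 = 11
  side 5: 10 + 4 = 14
  side 6: 10 = 10
  side 7: 9 + 5 = 14
  side 8: 9 = 9
  side 9: 6 = 6
No arrangement into 8 tape sides stays within capacity, so 9 is optimal.

9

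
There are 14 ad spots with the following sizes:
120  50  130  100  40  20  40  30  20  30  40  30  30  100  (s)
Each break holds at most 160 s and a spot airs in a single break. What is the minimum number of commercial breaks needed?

Total = 130 + 120 + 100 + 100 + 50 + 40 + 40 + 40 + 30 + 30 + 30 + 30 + 20 + 20 = 780 s.
Lower bound: ⌈780/160⌉ = 5 commercial breaks.
A packing using 5 commercial breaks:
  break 1: 130 + 30 = 160
  break 2: 120 + 40 = 160
  break 3: 100 + 50 = 150
  break 4: 100 + 40 + 20 = 160
  break 5: 40 + 30 + 30 + 30 + 20 = 150
This matches the lower bound, so 5 is optimal.

5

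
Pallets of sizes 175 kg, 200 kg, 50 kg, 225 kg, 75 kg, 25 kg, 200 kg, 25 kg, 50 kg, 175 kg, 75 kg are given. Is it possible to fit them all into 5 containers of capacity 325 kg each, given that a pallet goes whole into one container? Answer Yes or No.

A valid assignment using 5 containers:
  container 1: 225 + 75 + 25 = 325
  container 2: 200 + 75 + 50 = 325
  container 3: 200 + 50 + 25 = 275
  container 4: 175 = 175
  container 5: 175 = 175
Every load is within 325 kg, so 5 containers suffice.

Yes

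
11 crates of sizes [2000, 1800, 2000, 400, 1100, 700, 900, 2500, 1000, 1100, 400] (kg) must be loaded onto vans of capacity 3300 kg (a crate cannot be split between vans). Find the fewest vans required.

Total = 2500 + 2000 + 2000 + 1800 + 1100 + 1100 + 1000 + 900 + 700 + 400 + 400 = 13900 kg.
Lower bound: ⌈13900/3300⌉ = 5 vans.
A packing using 5 vans:
  van 1: 2500 + 700 = 3200
  van 2: 2000 + 1100 = 3100
  van 3: 2000 + 1100 = 3100
  van 4: 1800 + 1000 + 400 = 3200
  van 5: 900 + 400 = 1300
This matches the lower bound, so 5 is optimal.

5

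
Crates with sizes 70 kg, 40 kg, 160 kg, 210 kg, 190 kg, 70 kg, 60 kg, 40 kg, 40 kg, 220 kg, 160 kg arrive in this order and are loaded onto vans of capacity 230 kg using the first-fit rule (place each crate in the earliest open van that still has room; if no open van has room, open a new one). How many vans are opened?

  70 → van 1 (new)  [load 70/230]
  40 → van 1  [load 110/230]
  160 → van 2 (new)  [load 160/230]
  210 → van 3 (new)  [load 210/230]
  190 → van 4 (new)  [load 190/230]
  70 → van 1  [load 180/230]
  60 → van 2  [load 220/230]
  40 → van 1  [load 220/230]
  40 → van 4  [load 230/230]
  220 → van 5 (new)  [load 220/230]
  160 → van 6 (new)  [load 160/230]
6 vans opened.

6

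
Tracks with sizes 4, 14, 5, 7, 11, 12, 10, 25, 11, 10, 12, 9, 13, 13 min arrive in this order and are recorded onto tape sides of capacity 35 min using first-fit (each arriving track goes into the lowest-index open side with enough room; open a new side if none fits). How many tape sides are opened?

5

  4 → side 1 (new)  [load 4/35]
  14 → side 1  [load 18/35]
  5 → side 1  [load 23/35]
  7 → side 1  [load 30/35]
  11 → side 2 (new)  [load 11/35]
  12 → side 2  [load 23/35]
  10 → side 2  [load 33/35]
  25 → side 3 (new)  [load 25/35]
  11 → side 4 (new)  [load 11/35]
  10 → side 3  [load 35/35]
  12 → side 4  [load 23/35]
  9 → side 4  [load 32/35]
  13 → side 5 (new)  [load 13/35]
  13 → side 5  [load 26/35]
5 tape sides opened.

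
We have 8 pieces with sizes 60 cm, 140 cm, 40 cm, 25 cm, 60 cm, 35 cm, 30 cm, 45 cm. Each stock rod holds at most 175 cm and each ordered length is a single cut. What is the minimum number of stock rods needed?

3

Total = 140 + 60 + 60 + 45 + 40 + 35 + 30 + 25 = 435 cm.
Lower bound: ⌈435/175⌉ = 3 stock rods.
A packing using 3 stock rods:
  stock rod 1: 140 + 35 = 175
  stock rod 2: 60 + 60 + 45 = 165
  stock rod 3: 40 + 30 + 25 = 95
This matches the lower bound, so 3 is optimal.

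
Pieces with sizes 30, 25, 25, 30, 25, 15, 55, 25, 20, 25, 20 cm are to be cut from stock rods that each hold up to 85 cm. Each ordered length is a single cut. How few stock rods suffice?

4

Total = 55 + 30 + 30 + 25 + 25 + 25 + 25 + 25 + 20 + 20 + 15 = 295 cm.
Lower bound: ⌈295/85⌉ = 4 stock rods.
A packing using 4 stock rods:
  stock rod 1: 55 + 30 = 85
  stock rod 2: 30 + 25 + 25 = 80
  stock rod 3: 25 + 25 + 25 = 75
  stock rod 4: 20 + 20 + 15 = 55
This matches the lower bound, so 4 is optimal.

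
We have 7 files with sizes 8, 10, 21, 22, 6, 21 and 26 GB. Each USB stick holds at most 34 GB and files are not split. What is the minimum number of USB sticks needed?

Total = 26 + 22 + 21 + 21 + 10 + 8 + 6 = 114 GB.
Lower bound: ⌈114/34⌉ = 4 USB sticks.
A packing using 4 USB sticks:
  USB stick 1: 26 + 8 = 34
  USB stick 2: 22 + 10 = 32
  USB stick 3: 21 + 6 = 27
  USB stick 4: 21 = 21
This matches the lower bound, so 4 is optimal.

4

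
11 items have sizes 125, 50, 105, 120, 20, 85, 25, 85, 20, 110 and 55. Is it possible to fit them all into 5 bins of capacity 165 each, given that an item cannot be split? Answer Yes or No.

No

Total = 800; ⌈800/165⌉ = 5.
6 items each exceed half the capacity and cannot share a bin, forcing at least 6 bins.
At least 6 bins are required, but only 5 are allowed.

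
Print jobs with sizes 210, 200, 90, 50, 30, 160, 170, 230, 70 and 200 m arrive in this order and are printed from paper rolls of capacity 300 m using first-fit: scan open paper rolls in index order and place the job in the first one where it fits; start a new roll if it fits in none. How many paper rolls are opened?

  210 → roll 1 (new)  [load 210/300]
  200 → roll 2 (new)  [load 200/300]
  90 → roll 1  [load 300/300]
  50 → roll 2  [load 250/300]
  30 → roll 2  [load 280/300]
  160 → roll 3 (new)  [load 160/300]
  170 → roll 4 (new)  [load 170/300]
  230 → roll 5 (new)  [load 230/300]
  70 → roll 3  [load 230/300]
  200 → roll 6 (new)  [load 200/300]
6 paper rolls opened.

6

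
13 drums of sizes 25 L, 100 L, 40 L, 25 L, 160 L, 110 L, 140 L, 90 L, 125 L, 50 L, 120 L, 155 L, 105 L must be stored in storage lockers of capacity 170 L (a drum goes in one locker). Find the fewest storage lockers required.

Total = 160 + 155 + 140 + 125 + 120 + 110 + 105 + 100 + 90 + 50 + 40 + 25 + 25 = 1245 L.
Lower bound: ⌈1245/170⌉ = 8 storage lockers.
Also, 9 drums each exceed 85 L, and no two of those can share a locker, so at least 9 storage lockers are needed.
A packing using 9 storage lockers:
  locker 1: 160 = 160
  locker 2: 155 = 155
  locker 3: 140 + 25 = 165
  locker 4: 125 + 40 = 165
  locker 5: 120 + 50 = 170
  locker 6: 110 + 25 = 135
  locker 7: 105 = 105
  locker 8: 100 = 100
  locker 9: 90 = 90
This matches the lower bound, so 9 is optimal.

9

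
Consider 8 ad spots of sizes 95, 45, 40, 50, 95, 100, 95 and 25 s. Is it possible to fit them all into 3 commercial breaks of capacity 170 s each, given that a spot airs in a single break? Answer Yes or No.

Total = 545 s; ⌈545/170⌉ = 4.
At least 4 commercial breaks are required, but only 3 are allowed.

No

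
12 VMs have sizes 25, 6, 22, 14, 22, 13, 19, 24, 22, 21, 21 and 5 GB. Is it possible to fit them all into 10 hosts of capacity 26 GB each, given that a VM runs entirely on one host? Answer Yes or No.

Yes

A valid assignment using 10 hosts:
  host 1: 25 = 25
  host 2: 24 = 24
  host 3: 22 = 22
  host 4: 22 = 22
  host 5: 22 = 22
  host 6: 21 + 5 = 26
  host 7: 21 = 21
  host 8: 19 + 6 = 25
  host 9: 14 = 14
  host 10: 13 = 13
Every load is within 26 GB, so 10 hosts suffice.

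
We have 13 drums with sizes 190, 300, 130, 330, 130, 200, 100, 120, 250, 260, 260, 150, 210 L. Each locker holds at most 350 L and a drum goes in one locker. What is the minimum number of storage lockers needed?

Total = 330 + 300 + 260 + 260 + 250 + 210 + 200 + 190 + 150 + 130 + 130 + 120 + 100 = 2630 L.
Lower bound: ⌈2630/350⌉ = 8 storage lockers.
A packing using 9 storage lockers:
  locker 1: 330 = 330
  locker 2: 300 = 300
  locker 3: 260 = 260
  locker 4: 260 = 260
  locker 5: 250 + 100 = 350
  locker 6: 210 + 130 = 340
  locker 7: 200 + 150 = 350
  locker 8: 190 + 130 = 320
  locker 9: 120 = 120
No arrangement into 8 storage lockers stays within capacity, so 9 is optimal.

9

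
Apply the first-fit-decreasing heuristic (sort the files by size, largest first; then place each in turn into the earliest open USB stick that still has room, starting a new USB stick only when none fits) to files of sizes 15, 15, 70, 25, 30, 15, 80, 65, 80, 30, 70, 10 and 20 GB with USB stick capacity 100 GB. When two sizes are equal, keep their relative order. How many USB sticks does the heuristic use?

Sorted descending: 80, 80, 70, 70, 65, 30, 30, 25, 20, 15, 15, 15, 10.
  80 → USB stick 1 (new)  [load 80/100]
  80 → USB stick 2 (new)  [load 80/100]
  70 → USB stick 3 (new)  [load 70/100]
  70 → USB stick 4 (new)  [load 70/100]
  65 → USB stick 5 (new)  [load 65/100]
  30 → USB stick 3  [load 100/100]
  30 → USB stick 4  [load 100/100]
  25 → USB stick 5  [load 90/100]
  20 → USB stick 1  [load 100/100]
  15 → USB stick 2  [load 95/100]
  15 → USB stick 6 (new)  [load 15/100]
  15 → USB stick 6  [load 30/100]
  10 → USB stick 5  [load 100/100]
6 USB sticks opened.

6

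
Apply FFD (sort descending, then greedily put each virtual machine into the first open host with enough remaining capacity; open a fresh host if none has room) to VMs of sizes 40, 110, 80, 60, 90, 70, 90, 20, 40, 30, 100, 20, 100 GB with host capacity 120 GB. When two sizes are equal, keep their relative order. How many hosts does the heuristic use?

Sorted descending: 110, 100, 100, 90, 90, 80, 70, 60, 40, 40, 30, 20, 20.
  110 → host 1 (new)  [load 110/120]
  100 → host 2 (new)  [load 100/120]
  100 → host 3 (new)  [load 100/120]
  90 → host 4 (new)  [load 90/120]
  90 → host 5 (new)  [load 90/120]
  80 → host 6 (new)  [load 80/120]
  70 → host 7 (new)  [load 70/120]
  60 → host 8 (new)  [load 60/120]
  40 → host 6  [load 120/120]
  40 → host 7  [load 110/120]
  30 → host 4  [load 120/120]
  20 → host 2  [load 120/120]
  20 → host 3  [load 120/120]
8 hosts opened.

8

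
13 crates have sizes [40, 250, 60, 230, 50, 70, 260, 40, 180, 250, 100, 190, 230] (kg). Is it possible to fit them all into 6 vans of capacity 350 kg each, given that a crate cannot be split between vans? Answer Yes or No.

Total = 1950 kg; ⌈1950/350⌉ = 6.
7 crates each exceed half the capacity and cannot share a van, forcing at least 7 vans.
At least 7 vans are required, but only 6 are allowed.

No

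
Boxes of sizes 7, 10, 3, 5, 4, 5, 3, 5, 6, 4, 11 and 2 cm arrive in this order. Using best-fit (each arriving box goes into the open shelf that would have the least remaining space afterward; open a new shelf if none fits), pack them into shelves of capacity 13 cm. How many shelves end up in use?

6

  7 → shelf 1 (new)  [load 7/13]
  10 → shelf 2 (new)  [load 10/13]
  3 → shelf 2  [load 13/13]
  5 → shelf 1  [load 12/13]
  4 → shelf 3 (new)  [load 4/13]
  5 → shelf 3  [load 9/13]
  3 → shelf 3  [load 12/13]
  5 → shelf 4 (new)  [load 5/13]
  6 → shelf 4  [load 11/13]
  4 → shelf 5 (new)  [load 4/13]
  11 → shelf 6 (new)  [load 11/13]
  2 → shelf 4  [load 13/13]
6 shelves opened.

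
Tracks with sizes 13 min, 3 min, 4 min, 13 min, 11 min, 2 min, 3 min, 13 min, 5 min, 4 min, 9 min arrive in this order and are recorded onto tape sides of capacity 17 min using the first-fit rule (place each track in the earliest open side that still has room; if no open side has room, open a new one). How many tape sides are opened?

5

  13 → side 1 (new)  [load 13/17]
  3 → side 1  [load 16/17]
  4 → side 2 (new)  [load 4/17]
  13 → side 2  [load 17/17]
  11 → side 3 (new)  [load 11/17]
  2 → side 3  [load 13/17]
  3 → side 3  [load 16/17]
  13 → side 4 (new)  [load 13/17]
  5 → side 5 (new)  [load 5/17]
  4 → side 4  [load 17/17]
  9 → side 5  [load 14/17]
5 tape sides opened.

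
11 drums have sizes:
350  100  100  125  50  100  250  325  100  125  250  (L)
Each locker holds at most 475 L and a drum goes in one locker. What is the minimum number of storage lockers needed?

4

Total = 350 + 325 + 250 + 250 + 125 + 125 + 100 + 100 + 100 + 100 + 50 = 1875 L.
Lower bound: ⌈1875/475⌉ = 4 storage lockers.
A packing using 4 storage lockers:
  locker 1: 350 + 125 = 475
  locker 2: 325 + 100 + 50 = 475
  locker 3: 250 + 125 + 100 = 475
  locker 4: 250 + 100 + 100 = 450
This matches the lower bound, so 4 is optimal.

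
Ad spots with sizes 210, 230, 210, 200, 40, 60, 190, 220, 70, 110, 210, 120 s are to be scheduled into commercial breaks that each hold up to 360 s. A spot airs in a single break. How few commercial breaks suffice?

Total = 230 + 220 + 210 + 210 + 210 + 200 + 190 + 120 + 110 + 70 + 60 + 40 = 1870 s.
Lower bound: ⌈1870/360⌉ = 6 commercial breaks.
Also, 7 ad spots each exceed 180 s, and no two of those can share a break, so at least 7 commercial breaks are needed.
A packing using 7 commercial breaks:
  break 1: 230 + 120 = 350
  break 2: 220 + 110 = 330
  break 3: 210 + 70 + 60 = 340
  break 4: 210 + 40 = 250
  break 5: 210 = 210
  break 6: 200 = 200
  break 7: 190 = 190
This matches the lower bound, so 7 is optimal.

7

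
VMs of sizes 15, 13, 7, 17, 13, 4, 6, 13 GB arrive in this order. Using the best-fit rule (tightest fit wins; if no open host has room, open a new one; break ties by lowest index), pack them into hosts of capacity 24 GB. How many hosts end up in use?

  15 → host 1 (new)  [load 15/24]
  13 → host 2 (new)  [load 13/24]
  7 → host 1  [load 22/24]
  17 → host 3 (new)  [load 17/24]
  13 → host 4 (new)  [load 13/24]
  4 → host 3  [load 21/24]
  6 → host 2  [load 19/24]
  13 → host 5 (new)  [load 13/24]
5 hosts opened.

5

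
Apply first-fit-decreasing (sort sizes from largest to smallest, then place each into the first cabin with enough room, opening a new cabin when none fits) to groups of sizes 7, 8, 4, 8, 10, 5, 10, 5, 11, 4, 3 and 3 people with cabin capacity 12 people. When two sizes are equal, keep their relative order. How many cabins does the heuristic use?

Sorted descending: 11, 10, 10, 8, 8, 7, 5, 5, 4, 4, 3, 3.
  11 → cabin 1 (new)  [load 11/12]
  10 → cabin 2 (new)  [load 10/12]
  10 → cabin 3 (new)  [load 10/12]
  8 → cabin 4 (new)  [load 8/12]
  8 → cabin 5 (new)  [load 8/12]
  7 → cabin 6 (new)  [load 7/12]
  5 → cabin 6  [load 12/12]
  5 → cabin 7 (new)  [load 5/12]
  4 → cabin 4  [load 12/12]
  4 → cabin 5  [load 12/12]
  3 → cabin 7  [load 8/12]
  3 → cabin 7  [load 11/12]
7 cabins opened.

7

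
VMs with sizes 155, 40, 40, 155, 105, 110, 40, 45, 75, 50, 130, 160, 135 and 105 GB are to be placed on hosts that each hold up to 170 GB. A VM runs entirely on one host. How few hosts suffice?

Total = 160 + 155 + 155 + 135 + 130 + 110 + 105 + 105 + 75 + 50 + 45 + 40 + 40 + 40 = 1345 GB.
Lower bound: ⌈1345/170⌉ = 8 hosts.
A packing using 9 hosts:
  host 1: 160 = 160
  host 2: 155 = 155
  host 3: 155 = 155
  host 4: 135 = 135
  host 5: 130 + 40 = 170
  host 6: 110 + 50 = 160
  host 7: 105 + 45 = 150
  host 8: 105 + 40 = 145
  host 9: 75 + 40 = 115
No arrangement into 8 hosts stays within capacity, so 9 is optimal.

9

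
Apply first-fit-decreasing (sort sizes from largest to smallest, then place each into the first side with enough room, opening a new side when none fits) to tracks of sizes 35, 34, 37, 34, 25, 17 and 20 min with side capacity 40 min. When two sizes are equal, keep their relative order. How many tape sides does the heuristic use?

Sorted descending: 37, 35, 34, 34, 25, 20, 17.
  37 → side 1 (new)  [load 37/40]
  35 → side 2 (new)  [load 35/40]
  34 → side 3 (new)  [load 34/40]
  34 → side 4 (new)  [load 34/40]
  25 → side 5 (new)  [load 25/40]
  20 → side 6 (new)  [load 20/40]
  17 → side 6  [load 37/40]
6 tape sides opened.

6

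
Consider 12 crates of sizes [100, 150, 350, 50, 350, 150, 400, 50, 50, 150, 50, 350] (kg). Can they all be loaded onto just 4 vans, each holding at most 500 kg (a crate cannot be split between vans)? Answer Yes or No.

No

Total = 2200 kg; ⌈2200/500⌉ = 5.
At least 5 vans are required, but only 4 are allowed.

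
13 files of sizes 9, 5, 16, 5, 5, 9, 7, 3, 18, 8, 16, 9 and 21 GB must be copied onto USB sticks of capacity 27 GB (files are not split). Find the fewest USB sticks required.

5

Total = 21 + 18 + 16 + 16 + 9 + 9 + 9 + 8 + 7 + 5 + 5 + 5 + 3 = 131 GB.
Lower bound: ⌈131/27⌉ = 5 USB sticks.
A packing using 5 USB sticks:
  USB stick 1: 21 + 5 = 26
  USB stick 2: 18 + 9 = 27
  USB stick 3: 16 + 9 = 25
  USB stick 4: 16 + 8 + 3 = 27
  USB stick 5: 9 + 7 + 5 + 5 = 26
This matches the lower bound, so 5 is optimal.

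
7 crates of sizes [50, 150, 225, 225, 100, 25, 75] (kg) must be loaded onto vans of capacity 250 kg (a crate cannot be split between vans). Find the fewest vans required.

Total = 225 + 225 + 150 + 100 + 75 + 50 + 25 = 850 kg.
Lower bound: ⌈850/250⌉ = 4 vans.
A packing using 4 vans:
  van 1: 225 + 25 = 250
  van 2: 225 = 225
  van 3: 150 + 100 = 250
  van 4: 75 + 50 = 125
This matches the lower bound, so 4 is optimal.

4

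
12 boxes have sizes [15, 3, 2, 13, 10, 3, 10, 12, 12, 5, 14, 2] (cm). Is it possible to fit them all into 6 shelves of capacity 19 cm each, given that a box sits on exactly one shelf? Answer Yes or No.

No

Total = 101 cm; ⌈101/19⌉ = 6.
7 boxes each exceed half the capacity and cannot share a shelf, forcing at least 7 shelves.
At least 7 shelves are required, but only 6 are allowed.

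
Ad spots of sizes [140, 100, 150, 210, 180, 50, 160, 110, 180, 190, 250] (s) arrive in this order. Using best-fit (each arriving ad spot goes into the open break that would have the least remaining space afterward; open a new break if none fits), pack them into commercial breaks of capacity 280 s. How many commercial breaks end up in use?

  140 → break 1 (new)  [load 140/280]
  100 → break 1  [load 240/280]
  150 → break 2 (new)  [load 150/280]
  210 → break 3 (new)  [load 210/280]
  180 → break 4 (new)  [load 180/280]
  50 → break 3  [load 260/280]
  160 → break 5 (new)  [load 160/280]
  110 → break 5  [load 270/280]
  180 → break 6 (new)  [load 180/280]
  190 → break 7 (new)  [load 190/280]
  250 → break 8 (new)  [load 250/280]
8 commercial breaks opened.

8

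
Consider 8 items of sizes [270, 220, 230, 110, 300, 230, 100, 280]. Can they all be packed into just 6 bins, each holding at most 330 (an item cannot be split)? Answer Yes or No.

A valid assignment using 6 bins:
  bin 1: 300 = 300
  bin 2: 280 = 280
  bin 3: 270 = 270
  bin 4: 230 + 100 = 330
  bin 5: 230 = 230
  bin 6: 220 + 110 = 330
Every load is within 330, so 6 bins suffice.

Yes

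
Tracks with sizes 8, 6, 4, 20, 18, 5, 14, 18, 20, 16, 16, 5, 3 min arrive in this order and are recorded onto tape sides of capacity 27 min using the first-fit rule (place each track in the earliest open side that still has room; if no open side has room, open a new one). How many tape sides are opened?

8

  8 → side 1 (new)  [load 8/27]
  6 → side 1  [load 14/27]
  4 → side 1  [load 18/27]
  20 → side 2 (new)  [load 20/27]
  18 → side 3 (new)  [load 18/27]
  5 → side 1  [load 23/27]
  14 → side 4 (new)  [load 14/27]
  18 → side 5 (new)  [load 18/27]
  20 → side 6 (new)  [load 20/27]
  16 → side 7 (new)  [load 16/27]
  16 → side 8 (new)  [load 16/27]
  5 → side 2  [load 25/27]
  3 → side 1  [load 26/27]
8 tape sides opened.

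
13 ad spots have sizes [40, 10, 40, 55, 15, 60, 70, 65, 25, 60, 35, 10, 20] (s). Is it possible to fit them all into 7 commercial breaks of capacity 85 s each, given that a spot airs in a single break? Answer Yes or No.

A valid assignment using 7 commercial breaks:
  break 1: 70 + 15 = 85
  break 2: 65 + 20 = 85
  break 3: 60 + 25 = 85
  break 4: 60 + 10 + 10 = 80
  break 5: 55 = 55
  break 6: 40 + 40 = 80
  break 7: 35 = 35
Every load is within 85 s, so 7 commercial breaks suffice.

Yes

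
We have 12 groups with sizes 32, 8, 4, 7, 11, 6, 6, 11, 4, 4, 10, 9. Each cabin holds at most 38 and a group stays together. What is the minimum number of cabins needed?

Total = 32 + 11 + 11 + 10 + 9 + 8 + 7 + 6 + 6 + 4 + 4 + 4 = 112.
Lower bound: ⌈112/38⌉ = 3 cabins.
A packing using 3 cabins:
  cabin 1: 32 + 6 = 38
  cabin 2: 11 + 11 + 10 + 6 = 38
  cabin 3: 9 + 8 + 7 + 4 + 4 + 4 = 36
This matches the lower bound, so 3 is optimal.

3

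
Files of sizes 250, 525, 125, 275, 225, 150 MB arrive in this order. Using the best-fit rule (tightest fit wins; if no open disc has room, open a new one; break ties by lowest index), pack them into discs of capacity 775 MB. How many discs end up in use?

  250 → disc 1 (new)  [load 250/775]
  525 → disc 1  [load 775/775]
  125 → disc 2 (new)  [load 125/775]
  275 → disc 2  [load 400/775]
  225 → disc 2  [load 625/775]
  150 → disc 2  [load 775/775]
2 discs opened.

2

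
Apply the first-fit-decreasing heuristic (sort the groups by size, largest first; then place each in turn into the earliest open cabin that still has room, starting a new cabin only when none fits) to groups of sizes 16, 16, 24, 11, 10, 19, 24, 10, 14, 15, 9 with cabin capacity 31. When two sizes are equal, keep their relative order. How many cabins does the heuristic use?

Sorted descending: 24, 24, 19, 16, 16, 15, 14, 11, 10, 10, 9.
  24 → cabin 1 (new)  [load 24/31]
  24 → cabin 2 (new)  [load 24/31]
  19 → cabin 3 (new)  [load 19/31]
  16 → cabin 4 (new)  [load 16/31]
  16 → cabin 5 (new)  [load 16/31]
  15 → cabin 4  [load 31/31]
  14 → cabin 5  [load 30/31]
  11 → cabin 3  [load 30/31]
  10 → cabin 6 (new)  [load 10/31]
  10 → cabin 6  [load 20/31]
  9 → cabin 6  [load 29/31]
6 cabins opened.

6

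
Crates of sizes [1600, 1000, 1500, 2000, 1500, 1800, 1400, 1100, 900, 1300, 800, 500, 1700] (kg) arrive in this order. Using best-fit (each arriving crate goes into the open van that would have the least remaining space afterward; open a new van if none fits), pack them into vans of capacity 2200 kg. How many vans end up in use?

  1600 → van 1 (new)  [load 1600/2200]
  1000 → van 2 (new)  [load 1000/2200]
  1500 → van 3 (new)  [load 1500/2200]
  2000 → van 4 (new)  [load 2000/2200]
  1500 → van 5 (new)  [load 1500/2200]
  1800 → van 6 (new)  [load 1800/2200]
  1400 → van 7 (new)  [load 1400/2200]
  1100 → van 2  [load 2100/2200]
  900 → van 8 (new)  [load 900/2200]
  1300 → van 8  [load 2200/2200]
  800 → van 7  [load 2200/2200]
  500 → van 1  [load 2100/2200]
  1700 → van 9 (new)  [load 1700/2200]
9 vans opened.

9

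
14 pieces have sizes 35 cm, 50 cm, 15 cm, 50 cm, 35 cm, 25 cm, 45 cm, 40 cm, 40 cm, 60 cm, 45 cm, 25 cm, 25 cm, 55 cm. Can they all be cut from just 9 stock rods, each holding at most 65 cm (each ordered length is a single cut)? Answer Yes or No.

No

Total = 545 cm; ⌈545/65⌉ = 9.
10 pieces each exceed half the capacity and cannot share a stock rod, forcing at least 10 stock rods.
At least 10 stock rods are required, but only 9 are allowed.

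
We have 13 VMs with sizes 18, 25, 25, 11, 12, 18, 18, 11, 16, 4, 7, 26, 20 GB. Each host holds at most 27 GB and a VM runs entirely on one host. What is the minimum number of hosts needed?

Total = 26 + 25 + 25 + 20 + 18 + 18 + 18 + 16 + 12 + 11 + 11 + 7 + 4 = 211 GB.
Lower bound: ⌈211/27⌉ = 8 hosts.
A packing using 9 hosts:
  host 1: 26 = 26
  host 2: 25 = 25
  host 3: 25 = 25
  host 4: 20 + 7 = 27
  host 5: 18 + 4 = 22
  host 6: 18 = 18
  host 7: 18 = 18
  host 8: 16 + 11 = 27
  host 9: 12 + 11 = 23
No arrangement into 8 hosts stays within capacity, so 9 is optimal.

9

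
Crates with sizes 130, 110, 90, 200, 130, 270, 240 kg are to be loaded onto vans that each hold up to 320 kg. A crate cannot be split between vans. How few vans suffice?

5

Total = 270 + 240 + 200 + 130 + 130 + 110 + 90 = 1170 kg.
Lower bound: ⌈1170/320⌉ = 4 vans.
A packing using 5 vans:
  van 1: 270 = 270
  van 2: 240 = 240
  van 3: 200 + 110 = 310
  van 4: 130 + 130 = 260
  van 5: 90 = 90
No arrangement into 4 vans stays within capacity, so 5 is optimal.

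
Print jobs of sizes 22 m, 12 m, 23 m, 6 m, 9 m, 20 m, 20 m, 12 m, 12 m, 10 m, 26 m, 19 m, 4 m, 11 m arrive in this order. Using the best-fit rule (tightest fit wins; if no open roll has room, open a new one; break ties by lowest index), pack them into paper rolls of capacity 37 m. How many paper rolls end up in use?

7

  22 → roll 1 (new)  [load 22/37]
  12 → roll 1  [load 34/37]
  23 → roll 2 (new)  [load 23/37]
  6 → roll 2  [load 29/37]
  9 → roll 3 (new)  [load 9/37]
  20 → roll 3  [load 29/37]
  20 → roll 4 (new)  [load 20/37]
  12 → roll 4  [load 32/37]
  12 → roll 5 (new)  [load 12/37]
  10 → roll 5  [load 22/37]
  26 → roll 6 (new)  [load 26/37]
  19 → roll 7 (new)  [load 19/37]
  4 → roll 4  [load 36/37]
  11 → roll 6  [load 37/37]
7 paper rolls opened.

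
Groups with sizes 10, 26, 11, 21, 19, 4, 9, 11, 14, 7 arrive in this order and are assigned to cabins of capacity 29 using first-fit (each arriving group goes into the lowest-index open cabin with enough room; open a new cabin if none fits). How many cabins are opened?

5

  10 → cabin 1 (new)  [load 10/29]
  26 → cabin 2 (new)  [load 26/29]
  11 → cabin 1  [load 21/29]
  21 → cabin 3 (new)  [load 21/29]
  19 → cabin 4 (new)  [load 19/29]
  4 → cabin 1  [load 25/29]
  9 → cabin 4  [load 28/29]
  11 → cabin 5 (new)  [load 11/29]
  14 → cabin 5  [load 25/29]
  7 → cabin 3  [load 28/29]
5 cabins opened.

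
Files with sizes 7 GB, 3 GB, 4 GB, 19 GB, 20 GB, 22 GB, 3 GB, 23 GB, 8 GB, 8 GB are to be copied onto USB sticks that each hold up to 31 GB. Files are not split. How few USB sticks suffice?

4

Total = 23 + 22 + 20 + 19 + 8 + 8 + 7 + 4 + 3 + 3 = 117 GB.
Lower bound: ⌈117/31⌉ = 4 USB sticks.
A packing using 4 USB sticks:
  USB stick 1: 23 + 8 = 31
  USB stick 2: 22 + 8 = 30
  USB stick 3: 20 + 7 + 4 = 31
  USB stick 4: 19 + 3 + 3 = 25
This matches the lower bound, so 4 is optimal.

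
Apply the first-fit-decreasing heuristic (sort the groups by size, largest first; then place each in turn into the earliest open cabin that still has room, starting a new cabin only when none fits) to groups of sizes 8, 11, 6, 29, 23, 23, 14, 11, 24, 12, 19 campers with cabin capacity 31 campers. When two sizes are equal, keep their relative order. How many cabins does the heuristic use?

Sorted descending: 29, 24, 23, 23, 19, 14, 12, 11, 11, 8, 6.
  29 → cabin 1 (new)  [load 29/31]
  24 → cabin 2 (new)  [load 24/31]
  23 → cabin 3 (new)  [load 23/31]
  23 → cabin 4 (new)  [load 23/31]
  19 → cabin 5 (new)  [load 19/31]
  14 → cabin 6 (new)  [load 14/31]
  12 → cabin 5  [load 31/31]
  11 → cabin 6  [load 25/31]
  11 → cabin 7 (new)  [load 11/31]
  8 → cabin 3  [load 31/31]
  6 → cabin 2  [load 30/31]
7 cabins opened.

7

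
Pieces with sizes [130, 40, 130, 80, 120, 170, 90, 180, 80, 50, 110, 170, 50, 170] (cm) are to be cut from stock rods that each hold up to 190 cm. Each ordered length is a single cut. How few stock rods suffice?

Total = 180 + 170 + 170 + 170 + 130 + 130 + 120 + 110 + 90 + 80 + 80 + 50 + 50 + 40 = 1570 cm.
Lower bound: ⌈1570/190⌉ = 9 stock rods.
A packing using 9 stock rods:
  stock rod 1: 180 = 180
  stock rod 2: 170 = 170
  stock rod 3: 170 = 170
  stock rod 4: 170 = 170
  stock rod 5: 130 + 50 = 180
  stock rod 6: 130 + 50 = 180
  stock rod 7: 120 + 40 = 160
  stock rod 8: 110 + 80 = 190
  stock rod 9: 90 + 80 = 170
This matches the lower bound, so 9 is optimal.

9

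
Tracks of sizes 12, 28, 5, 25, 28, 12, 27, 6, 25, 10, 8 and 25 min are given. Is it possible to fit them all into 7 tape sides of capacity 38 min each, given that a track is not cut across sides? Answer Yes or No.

A valid assignment using 6 tape sides:
  side 1: 28 + 10 = 38
  side 2: 28 + 8 = 36
  side 3: 27 + 6 + 5 = 38
  side 4: 25 + 12 = 37
  side 5: 25 + 12 = 37
  side 6: 25 = 25
That uses only 6 ≤ 7, so 7 tape sides are enough.

Yes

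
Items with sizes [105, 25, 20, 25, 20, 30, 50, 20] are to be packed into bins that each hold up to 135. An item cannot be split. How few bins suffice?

Total = 105 + 50 + 30 + 25 + 25 + 20 + 20 + 20 = 295.
Lower bound: ⌈295/135⌉ = 3 bins.
A packing using 3 bins:
  bin 1: 105 + 30 = 135
  bin 2: 50 + 25 + 25 + 20 = 120
  bin 3: 20 + 20 = 40
This matches the lower bound, so 3 is optimal.

3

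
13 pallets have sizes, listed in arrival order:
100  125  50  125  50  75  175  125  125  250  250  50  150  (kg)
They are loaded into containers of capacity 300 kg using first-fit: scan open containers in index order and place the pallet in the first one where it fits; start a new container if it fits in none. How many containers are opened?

6

  100 → container 1 (new)  [load 100/300]
  125 → container 1  [load 225/300]
  50 → container 1  [load 275/300]
  125 → container 2 (new)  [load 125/300]
  50 → container 2  [load 175/300]
  75 → container 2  [load 250/300]
  175 → container 3 (new)  [load 175/300]
  125 → container 3  [load 300/300]
  125 → container 4 (new)  [load 125/300]
  250 → container 5 (new)  [load 250/300]
  250 → container 6 (new)  [load 250/300]
  50 → container 2  [load 300/300]
  150 → container 4  [load 275/300]
6 containers opened.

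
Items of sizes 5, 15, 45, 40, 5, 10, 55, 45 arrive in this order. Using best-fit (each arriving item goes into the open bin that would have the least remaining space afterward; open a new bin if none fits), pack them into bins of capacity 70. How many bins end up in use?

4

  5 → bin 1 (new)  [load 5/70]
  15 → bin 1  [load 20/70]
  45 → bin 1  [load 65/70]
  40 → bin 2 (new)  [load 40/70]
  5 → bin 1  [load 70/70]
  10 → bin 2  [load 50/70]
  55 → bin 3 (new)  [load 55/70]
  45 → bin 4 (new)  [load 45/70]
4 bins opened.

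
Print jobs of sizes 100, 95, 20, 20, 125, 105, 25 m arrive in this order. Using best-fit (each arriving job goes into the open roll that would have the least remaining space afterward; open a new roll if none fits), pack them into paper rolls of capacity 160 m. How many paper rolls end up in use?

4

  100 → roll 1 (new)  [load 100/160]
  95 → roll 2 (new)  [load 95/160]
  20 → roll 1  [load 120/160]
  20 → roll 1  [load 140/160]
  125 → roll 3 (new)  [load 125/160]
  105 → roll 4 (new)  [load 105/160]
  25 → roll 3  [load 150/160]
4 paper rolls opened.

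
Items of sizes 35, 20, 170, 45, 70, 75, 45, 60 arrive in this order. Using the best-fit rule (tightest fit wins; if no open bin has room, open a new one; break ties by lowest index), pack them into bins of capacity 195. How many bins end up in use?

3

  35 → bin 1 (new)  [load 35/195]
  20 → bin 1  [load 55/195]
  170 → bin 2 (new)  [load 170/195]
  45 → bin 1  [load 100/195]
  70 → bin 1  [load 170/195]
  75 → bin 3 (new)  [load 75/195]
  45 → bin 3  [load 120/195]
  60 → bin 3  [load 180/195]
3 bins opened.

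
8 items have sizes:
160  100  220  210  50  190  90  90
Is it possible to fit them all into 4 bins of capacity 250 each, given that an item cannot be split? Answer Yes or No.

Total = 1110; ⌈1110/250⌉ = 5.
At least 5 bins are required, but only 4 are allowed.

No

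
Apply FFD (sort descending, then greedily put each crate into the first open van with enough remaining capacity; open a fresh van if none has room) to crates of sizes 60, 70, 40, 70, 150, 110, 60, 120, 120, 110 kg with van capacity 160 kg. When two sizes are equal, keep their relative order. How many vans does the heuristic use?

Sorted descending: 150, 120, 120, 110, 110, 70, 70, 60, 60, 40.
  150 → van 1 (new)  [load 150/160]
  120 → van 2 (new)  [load 120/160]
  120 → van 3 (new)  [load 120/160]
  110 → van 4 (new)  [load 110/160]
  110 → van 5 (new)  [load 110/160]
  70 → van 6 (new)  [load 70/160]
  70 → van 6  [load 140/160]
  60 → van 7 (new)  [load 60/160]
  60 → van 7  [load 120/160]
  40 → van 2  [load 160/160]
7 vans opened.

7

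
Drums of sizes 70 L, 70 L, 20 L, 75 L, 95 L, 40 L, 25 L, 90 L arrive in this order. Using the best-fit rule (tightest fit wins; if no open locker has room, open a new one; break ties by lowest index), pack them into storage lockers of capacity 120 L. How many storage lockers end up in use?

5

  70 → locker 1 (new)  [load 70/120]
  70 → locker 2 (new)  [load 70/120]
  20 → locker 1  [load 90/120]
  75 → locker 3 (new)  [load 75/120]
  95 → locker 4 (new)  [load 95/120]
  40 → locker 3  [load 115/120]
  25 → locker 4  [load 120/120]
  90 → locker 5 (new)  [load 90/120]
5 storage lockers opened.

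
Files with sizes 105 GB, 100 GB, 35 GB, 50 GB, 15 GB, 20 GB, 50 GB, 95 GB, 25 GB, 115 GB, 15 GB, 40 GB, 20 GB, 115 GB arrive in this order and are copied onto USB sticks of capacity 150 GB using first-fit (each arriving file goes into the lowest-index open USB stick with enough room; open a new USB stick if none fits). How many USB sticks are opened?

  105 → USB stick 1 (new)  [load 105/150]
  100 → USB stick 2 (new)  [load 100/150]
  35 → USB stick 1  [load 140/150]
  50 → USB stick 2  [load 150/150]
  15 → USB stick 3 (new)  [load 15/150]
  20 → USB stick 3  [load 35/150]
  50 → USB stick 3  [load 85/150]
  95 → USB stick 4 (new)  [load 95/150]
  25 → USB stick 3  [load 110/150]
  115 → USB stick 5 (new)  [load 115/150]
  15 → USB stick 3  [load 125/150]
  40 → USB stick 4  [load 135/150]
  20 → USB stick 3  [load 145/150]
  115 → USB stick 6 (new)  [load 115/150]
6 USB sticks opened.

6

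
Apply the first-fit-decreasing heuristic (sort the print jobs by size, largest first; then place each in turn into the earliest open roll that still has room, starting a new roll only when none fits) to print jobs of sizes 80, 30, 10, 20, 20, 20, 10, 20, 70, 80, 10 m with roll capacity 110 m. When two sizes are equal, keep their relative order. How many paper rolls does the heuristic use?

Sorted descending: 80, 80, 70, 30, 20, 20, 20, 20, 10, 10, 10.
  80 → roll 1 (new)  [load 80/110]
  80 → roll 2 (new)  [load 80/110]
  70 → roll 3 (new)  [load 70/110]
  30 → roll 1  [load 110/110]
  20 → roll 2  [load 100/110]
  20 → roll 3  [load 90/110]
  20 → roll 3  [load 110/110]
  20 → roll 4 (new)  [load 20/110]
  10 → roll 2  [load 110/110]
  10 → roll 4  [load 30/110]
  10 → roll 4  [load 40/110]
4 paper rolls opened.

4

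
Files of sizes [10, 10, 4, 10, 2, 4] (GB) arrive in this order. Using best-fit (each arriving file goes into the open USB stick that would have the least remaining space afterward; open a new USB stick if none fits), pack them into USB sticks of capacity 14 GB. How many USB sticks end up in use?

  10 → USB stick 1 (new)  [load 10/14]
  10 → USB stick 2 (new)  [load 10/14]
  4 → USB stick 1  [load 14/14]
  10 → USB stick 3 (new)  [load 10/14]
  2 → USB stick 2  [load 12/14]
  4 → USB stick 3  [load 14/14]
3 USB sticks opened.

3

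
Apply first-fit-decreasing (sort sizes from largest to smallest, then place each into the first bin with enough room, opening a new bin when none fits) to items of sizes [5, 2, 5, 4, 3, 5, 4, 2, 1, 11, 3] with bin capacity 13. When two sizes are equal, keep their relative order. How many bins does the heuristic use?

4

Sorted descending: 11, 5, 5, 5, 4, 4, 3, 3, 2, 2, 1.
  11 → bin 1 (new)  [load 11/13]
  5 → bin 2 (new)  [load 5/13]
  5 → bin 2  [load 10/13]
  5 → bin 3 (new)  [load 5/13]
  4 → bin 3  [load 9/13]
  4 → bin 3  [load 13/13]
  3 → bin 2  [load 13/13]
  3 → bin 4 (new)  [load 3/13]
  2 → bin 1  [load 13/13]
  2 → bin 4  [load 5/13]
  1 → bin 4  [load 6/13]
4 bins opened.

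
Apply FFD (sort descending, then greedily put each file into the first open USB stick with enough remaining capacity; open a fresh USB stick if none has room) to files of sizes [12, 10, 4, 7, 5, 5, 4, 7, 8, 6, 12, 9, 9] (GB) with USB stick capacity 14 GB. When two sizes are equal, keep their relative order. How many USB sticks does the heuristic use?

Sorted descending: 12, 12, 10, 9, 9, 8, 7, 7, 6, 5, 5, 4, 4.
  12 → USB stick 1 (new)  [load 12/14]
  12 → USB stick 2 (new)  [load 12/14]
  10 → USB stick 3 (new)  [load 10/14]
  9 → USB stick 4 (new)  [load 9/14]
  9 → USB stick 5 (new)  [load 9/14]
  8 → USB stick 6 (new)  [load 8/14]
  7 → USB stick 7 (new)  [load 7/14]
  7 → USB stick 7  [load 14/14]
  6 → USB stick 6  [load 14/14]
  5 → USB stick 4  [load 14/14]
  5 → USB stick 5  [load 14/14]
  4 → USB stick 3  [load 14/14]
  4 → USB stick 8 (new)  [load 4/14]
8 USB sticks opened.

8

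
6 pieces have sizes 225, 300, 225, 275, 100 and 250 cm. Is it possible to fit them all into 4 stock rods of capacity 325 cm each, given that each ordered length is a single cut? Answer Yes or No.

No

Total = 1375 cm; ⌈1375/325⌉ = 5.
At least 5 stock rods are required, but only 4 are allowed.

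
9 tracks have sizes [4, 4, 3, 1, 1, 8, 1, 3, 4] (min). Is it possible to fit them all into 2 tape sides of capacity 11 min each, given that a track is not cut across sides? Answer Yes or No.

No

Total = 29 min; ⌈29/11⌉ = 3.
At least 3 tape sides are required, but only 2 are allowed.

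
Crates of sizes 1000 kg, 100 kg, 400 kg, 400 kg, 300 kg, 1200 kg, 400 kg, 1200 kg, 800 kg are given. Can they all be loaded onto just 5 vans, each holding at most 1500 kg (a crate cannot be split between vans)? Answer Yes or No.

Yes

A valid assignment using 5 vans:
  van 1: 1200 + 300 = 1500
  van 2: 1200 + 100 = 1300
  van 3: 1000 + 400 = 1400
  van 4: 800 + 400 = 1200
  van 5: 400 = 400
Every load is within 1500 kg, so 5 vans suffice.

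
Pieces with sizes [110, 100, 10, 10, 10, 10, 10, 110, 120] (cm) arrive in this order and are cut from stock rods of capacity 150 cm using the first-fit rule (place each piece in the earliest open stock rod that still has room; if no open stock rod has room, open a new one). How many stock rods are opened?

4

  110 → stock rod 1 (new)  [load 110/150]
  100 → stock rod 2 (new)  [load 100/150]
  10 → stock rod 1  [load 120/150]
  10 → stock rod 1  [load 130/150]
  10 → stock rod 1  [load 140/150]
  10 → stock rod 1  [load 150/150]
  10 → stock rod 2  [load 110/150]
  110 → stock rod 3 (new)  [load 110/150]
  120 → stock rod 4 (new)  [load 120/150]
4 stock rods opened.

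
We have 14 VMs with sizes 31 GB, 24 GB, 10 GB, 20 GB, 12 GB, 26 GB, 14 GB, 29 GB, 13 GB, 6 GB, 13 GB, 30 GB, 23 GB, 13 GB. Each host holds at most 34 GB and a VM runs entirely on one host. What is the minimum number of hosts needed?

Total = 31 + 30 + 29 + 26 + 24 + 23 + 20 + 14 + 13 + 13 + 13 + 12 + 10 + 6 = 264 GB.
Lower bound: ⌈264/34⌉ = 8 hosts.
A packing using 9 hosts:
  host 1: 31 = 31
  host 2: 30 = 30
  host 3: 29 = 29
  host 4: 26 + 6 = 32
  host 5: 24 + 10 = 34
  host 6: 23 = 23
  host 7: 20 + 14 = 34
  host 8: 13 + 13 = 26
  host 9: 13 + 12 = 25
No arrangement into 8 hosts stays within capacity, so 9 is optimal.

9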